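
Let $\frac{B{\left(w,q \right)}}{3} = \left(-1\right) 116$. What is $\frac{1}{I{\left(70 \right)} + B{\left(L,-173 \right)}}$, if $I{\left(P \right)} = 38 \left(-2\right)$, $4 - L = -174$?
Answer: $- \frac{1}{424} \approx -0.0023585$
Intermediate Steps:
$L = 178$ ($L = 4 - -174 = 4 + 174 = 178$)
$I{\left(P \right)} = -76$
$B{\left(w,q \right)} = -348$ ($B{\left(w,q \right)} = 3 \left(\left(-1\right) 116\right) = 3 \left(-116\right) = -348$)
$\frac{1}{I{\left(70 \right)} + B{\left(L,-173 \right)}} = \frac{1}{-76 - 348} = \frac{1}{-424} = - \frac{1}{424}$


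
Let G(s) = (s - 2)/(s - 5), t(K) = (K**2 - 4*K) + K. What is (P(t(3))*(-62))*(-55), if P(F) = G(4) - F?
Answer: -6820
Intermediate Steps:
t(K) = K**2 - 3*K
G(s) = (-2 + s)/(-5 + s)
P(F) = -2 - F (P(F) = (-2 + 4)/(-5 + 4) - F = 2/(-1) - F = -1*2 - F = -2 - F)
(P(t(3))*(-62))*(-55) = ((-2 - 3*(-3 + 3))*(-62))*(-55) = ((-2 - 3*0)*(-62))*(-55) = ((-2 - 1*0)*(-62))*(-55) = ((-2 + 0)*(-62))*(-55) = -2*(-62)*(-55) = 124*(-55) = -6820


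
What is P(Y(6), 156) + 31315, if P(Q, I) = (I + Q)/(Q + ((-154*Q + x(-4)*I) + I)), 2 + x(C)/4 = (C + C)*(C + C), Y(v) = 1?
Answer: 1211608822/38691 ≈ 31315.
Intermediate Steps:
x(C) = -8 + 16*C**2 (x(C) = -8 + 4*((C + C)*(C + C)) = -8 + 4*((2*C)*(2*C)) = -8 + 4*(4*C**2) = -8 + 16*C**2)
P(Q, I) = (I + Q)/(-153*Q + 249*I) (P(Q, I) = (I + Q)/(Q + ((-154*Q + (-8 + 16*(-4)**2)*I) + I)) = (I + Q)/(Q + ((-154*Q + (-8 + 16*16)*I) + I)) = (I + Q)/(Q + ((-154*Q + (-8 + 256)*I) + I)) = (I + Q)/(Q + ((-154*Q + 248*I) + I)) = (I + Q)/(Q + (-154*Q + 249*I)) = (I + Q)/(-153*Q + 249*I))
P(Y(6), 156) + 31315 = (156 + 1)/(3*(-51*1 + 83*156)) + 31315 = (1/3)*157/(-51 + 12948) + 31315 = (1/3)*157/12897 + 31315 = (1/3)*(1/12897)*157 + 31315 = 157/38691 + 31315 = 1211608822/38691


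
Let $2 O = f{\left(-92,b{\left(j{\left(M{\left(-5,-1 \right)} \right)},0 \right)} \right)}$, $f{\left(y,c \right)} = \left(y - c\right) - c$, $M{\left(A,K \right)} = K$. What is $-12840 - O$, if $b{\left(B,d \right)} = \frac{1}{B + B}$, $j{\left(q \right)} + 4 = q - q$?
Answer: $- \frac{102353}{8} \approx -12794.0$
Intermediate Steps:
$j{\left(q \right)} = -4$ ($j{\left(q \right)} = -4 + \left(q - q\right) = -4 + 0 = -4$)
$b{\left(B,d \right)} = \frac{1}{2 B}$
$f{\left(y,c \right)} = y - 2 c$
$O = - \frac{367}{8}$ ($O = \frac{-92 - 2 \frac{1}{2 \left(-4\right)}}{2} = \frac{-92 - 2 \cdot \frac{1}{2} \left(- \frac{1}{4}\right)}{2} = \frac{-92 - - \frac{1}{4}}{2} = \frac{-92 + \frac{1}{4}}{2} = \frac{1}{2} \left(- \frac{367}{4}\right) = - \frac{367}{8} \approx -45.875$)
$-12840 - O = -12840 - - \frac{367}{8} = -12840 + \frac{367}{8} = - \frac{102353}{8}$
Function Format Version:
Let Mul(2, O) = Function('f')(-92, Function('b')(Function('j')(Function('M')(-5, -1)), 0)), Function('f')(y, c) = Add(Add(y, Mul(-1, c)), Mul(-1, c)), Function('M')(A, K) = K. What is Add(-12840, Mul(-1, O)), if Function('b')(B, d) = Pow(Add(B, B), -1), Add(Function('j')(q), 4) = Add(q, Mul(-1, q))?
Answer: Rational(-102353, 8) ≈ -12794.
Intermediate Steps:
Function('j')(q) = -4 (Function('j')(q) = Add(-4, Add(q, Mul(-1, q))) = Add(-4, 0) = -4)
Function('b')(B, d) = Mul(Rational(1, 2), Pow(B, -1)) (Function('b')(B, d) = Pow(Mul(2, B), -1) = Mul(Rational(1, 2), Pow(B, -1)))
Function('f')(y, c) = Add(y, Mul(-2, c))
O = Rational(-367, 8) (O = Mul(Rational(1, 2), Add(-92, Mul(-2, Mul(Rational(1, 2), Pow(-4, -1))))) = Mul(Rational(1, 2), Add(-92, Mul(-2, Mul(Rational(1, 2), Rational(-1, 4))))) = Mul(Rational(1, 2), Add(-92, Mul(-2, Rational(-1, 8)))) = Mul(Rational(1, 2), Add(-92, Rational(1, 4))) = Mul(Rational(1, 2), Rational(-367, 4)) = Rational(-367, 8) ≈ -45.875)
Add(-12840, Mul(-1, O)) = Add(-12840, Mul(-1, Rational(-367, 8))) = Add(-12840, Rational(367, 8)) = Rational(-102353, 8)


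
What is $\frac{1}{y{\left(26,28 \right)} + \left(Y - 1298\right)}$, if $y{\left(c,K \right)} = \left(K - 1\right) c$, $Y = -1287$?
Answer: $- \frac{1}{1883} \approx -0.00053107$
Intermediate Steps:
$y{\left(c,K \right)} = c \left(-1 + K\right)$ ($y{\left(c,K \right)} = \left(-1 + K\right) c = c \left(-1 + K\right)$)
$\frac{1}{y{\left(26,28 \right)} + \left(Y - 1298\right)} = \frac{1}{26 \left(-1 + 28\right) - 2585} = \frac{1}{26 \cdot 27 - 2585} = \frac{1}{702 - 2585} = \frac{1}{-1883} = - \frac{1}{1883}$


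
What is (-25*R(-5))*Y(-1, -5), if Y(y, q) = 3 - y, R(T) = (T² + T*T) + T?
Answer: -4500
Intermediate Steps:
R(T) = T + 2*T² (R(T) = (T² + T²) + T = 2*T² + T = T + 2*T²)
(-25*R(-5))*Y(-1, -5) = (-(-125)*(1 + 2*(-5)))*(3 - 1*(-1)) = (-(-125)*(1 - 10))*(3 + 1) = -(-125)*(-9)*4 = -25*45*4 = -1125*4 = -4500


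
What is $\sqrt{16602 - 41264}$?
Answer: $i \sqrt{24662} \approx 157.04 i$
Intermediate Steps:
$\sqrt{16602 - 41264} = \sqrt{-24662} = i \sqrt{24662}$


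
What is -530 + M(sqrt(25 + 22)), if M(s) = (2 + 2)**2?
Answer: -514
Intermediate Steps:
M(s) = 16 (M(s) = 4**2 = 16)
-530 + M(sqrt(25 + 22)) = -530 + 16 = -514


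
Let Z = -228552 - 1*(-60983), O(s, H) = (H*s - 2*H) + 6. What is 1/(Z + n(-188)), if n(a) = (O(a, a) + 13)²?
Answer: 1/1277108552 ≈ 7.8302e-10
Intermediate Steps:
O(s, H) = 6 - 2*H + H*s (O(s, H) = (-2*H + H*s) + 6 = 6 - 2*H + H*s)
n(a) = (19 + a² - 2*a)² (n(a) = ((6 - 2*a + a*a) + 13)² = ((6 - 2*a + a²) + 13)² = ((6 + a² - 2*a) + 13)² = (19 + a² - 2*a)²)
Z = -167569 (Z = -228552 + 60983 = -167569)
1/(Z + n(-188)) = 1/(-167569 + (19 + (-188)² - 2*(-188))²) = 1/(-167569 + (19 + 35344 + 376)²) = 1/(-167569 + 35739²) = 1/(-167569 + 1277276121) = 1/1277108552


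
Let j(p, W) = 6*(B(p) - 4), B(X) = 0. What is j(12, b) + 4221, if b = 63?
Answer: 4197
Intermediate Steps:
j(p, W) = -24 (j(p, W) = 6*(0 - 4) = 6*(-4) = -24)
j(12, b) + 4221 = -24 + 4221 = 4197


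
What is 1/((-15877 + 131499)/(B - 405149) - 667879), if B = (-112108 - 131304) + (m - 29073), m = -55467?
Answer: -733101/489622878401 ≈ -1.4973e-6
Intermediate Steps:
B = -327952 (B = (-112108 - 131304) + (-55467 - 29073) = -243412 - 84540 = -327952)
1/((-15877 + 131499)/(B - 405149) - 667879) = 1/((-15877 + 131499)/(-327952 - 405149) - 667879) = 1/(115622/(-733101) - 667879) = 1/(115622*(-1/733101) - 667879) = 1/(-115622/733101 - 667879) = 1/(-489622878401/733101) = -733101/489622878401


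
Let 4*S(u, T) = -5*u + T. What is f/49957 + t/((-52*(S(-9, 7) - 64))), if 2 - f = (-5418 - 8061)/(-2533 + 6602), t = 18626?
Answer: 145625311267/20734053366 ≈ 7.0235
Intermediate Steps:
S(u, T) = -5*u/4 + T/4 (S(u, T) = (-5*u + T)/4 = (T - 5*u)/4 = -5*u/4 + T/4)
f = 21617/4069 (f = 2 - (-5418 - 8061)/(-2533 + 6602) = 2 - (-13479)/4069 = 2 - 1*(-13479/4069) = 2 + 13479/4069 = 21617/4069 ≈ 5.3126)
f/49957 + t/((-52*(S(-9, 7) - 64))) = (21617/4069)/49957 + 18626/((-52*((-5/4*(-9) + (¼)*7) - 64))) = (21617/4069)*(1/49957) + 18626/((-52*((45/4 + 7/4) - 64))) = 21617/203275033 + 18626/((-52*(13 - 64))) = 21617/203275033 + 18626/((-52*(-51))) = 21617/203275033 + 18626/2652 = 21617/203275033 + 18626*(1/2652) = 21617/203275033 + 9313/1326 = 145625311267/20734053366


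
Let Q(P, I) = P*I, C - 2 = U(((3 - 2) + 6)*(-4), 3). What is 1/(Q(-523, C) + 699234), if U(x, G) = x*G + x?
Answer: 1/756764 ≈ 1.3214e-6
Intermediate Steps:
U(x, G) = x + G*x (U(x, G) = G*x + x = x + G*x)
C = -110 (C = 2 + (((3 - 2) + 6)*(-4))*(1 + 3) = 2 + ((1 + 6)*(-4))*4 = 2 + (7*(-4))*4 = 2 - 28*4 = 2 - 112 = -110)
Q(P, I) = I*P
1/(Q(-523, C) + 699234) = 1/(-110*(-523) + 699234) = 1/(57530 + 699234) = 1/756764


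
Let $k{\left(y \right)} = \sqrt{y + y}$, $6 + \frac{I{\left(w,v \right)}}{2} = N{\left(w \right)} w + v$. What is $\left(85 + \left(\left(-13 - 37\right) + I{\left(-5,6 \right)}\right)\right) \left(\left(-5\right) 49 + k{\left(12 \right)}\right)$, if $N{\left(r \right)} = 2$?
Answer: $-3675 + 30 \sqrt{6} \approx -3601.5$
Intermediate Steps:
$I{\left(w,v \right)} = -12 + 2 v + 4 w$ ($I{\left(w,v \right)} = -12 + 2 \left(2 w + v\right) = -12 + 2 \left(v + 2 w\right) = -12 + \left(2 v + 4 w\right) = -12 + 2 v + 4 w$)
$k{\left(y \right)} = \sqrt{2} \sqrt{y}$ ($k{\left(y \right)} = \sqrt{2 y} = \sqrt{2} \sqrt{y}$)
$\left(85 + \left(\left(-13 - 37\right) + I{\left(-5,6 \right)}\right)\right) \left(\left(-5\right) 49 + k{\left(12 \right)}\right) = \left(85 + \left(\left(-13 - 37\right) + \left(-12 + 2 \cdot 6 + 4 \left(-5\right)\right)\right)\right) \left(\left(-5\right) 49 + \sqrt{2} \sqrt{12}\right) = \left(85 - 70\right) \left(-245 + \sqrt{2} \cdot 2 \sqrt{3}\right) = \left(85 - 70\right) \left(-245 + 2 \sqrt{6}\right) = 15 \left(-245 + 2 \sqrt{6}\right) = -3675 + 30 \sqrt{6}$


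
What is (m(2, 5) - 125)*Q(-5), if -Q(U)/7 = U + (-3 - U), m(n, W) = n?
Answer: -2583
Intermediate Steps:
Q(U) = 21 (Q(U) = -7*(U + (-3 - U)) = -7*(-3) = 21)
(m(2, 5) - 125)*Q(-5) = (2 - 125)*21 = -123*21 = -2583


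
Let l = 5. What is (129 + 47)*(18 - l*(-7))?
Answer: 9328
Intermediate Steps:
(129 + 47)*(18 - l*(-7)) = (129 + 47)*(18 - 5*(-7)) = 176*(18 - 1*(-35)) = 176*(18 + 35) = 176*53 = 9328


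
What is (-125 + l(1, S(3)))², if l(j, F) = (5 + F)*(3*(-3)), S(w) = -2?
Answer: 23104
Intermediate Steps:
l(j, F) = -45 - 9*F (l(j, F) = (5 + F)*(-9) = -45 - 9*F)
(-125 + l(1, S(3)))² = (-125 + (-45 - 9*(-2)))² = (-125 + (-45 + 18))² = (-125 - 27)² = (-152)² = 23104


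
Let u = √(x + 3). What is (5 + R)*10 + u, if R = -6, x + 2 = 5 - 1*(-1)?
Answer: -10 + √7 ≈ -7.3542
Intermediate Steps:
x = 4 (x = -2 + (5 - 1*(-1)) = -2 + (5 + 1) = -2 + 6 = 4)
u = √7 (u = √(4 + 3) = √7 ≈ 2.6458)
(5 + R)*10 + u = (5 - 6)*10 + √7 = -1*10 + √7 = -10 + √7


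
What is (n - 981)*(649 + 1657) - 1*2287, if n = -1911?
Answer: -6671239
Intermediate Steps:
(n - 981)*(649 + 1657) - 1*2287 = (-1911 - 981)*(649 + 1657) - 1*2287 = -2892*2306 - 2287 = -6668952 - 2287 = -6671239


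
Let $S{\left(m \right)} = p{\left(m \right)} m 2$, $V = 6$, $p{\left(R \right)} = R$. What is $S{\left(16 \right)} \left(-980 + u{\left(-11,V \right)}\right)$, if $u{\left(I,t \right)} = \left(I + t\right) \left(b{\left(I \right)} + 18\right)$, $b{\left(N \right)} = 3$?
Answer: $-555520$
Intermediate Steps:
$u{\left(I,t \right)} = 21 I + 21 t$ ($u{\left(I,t \right)} = \left(I + t\right) \left(3 + 18\right) = \left(I + t\right) 21 = 21 I + 21 t$)
$S{\left(m \right)} = 2 m^{2}$ ($S{\left(m \right)} = m m 2 = m^{2} \cdot 2 = 2 m^{2}$)
$S{\left(16 \right)} \left(-980 + u{\left(-11,V \right)}\right) = 2 \cdot 16^{2} \left(-980 + \left(21 \left(-11\right) + 21 \cdot 6\right)\right) = 2 \cdot 256 \left(-980 + \left(-231 + 126\right)\right) = 512 \left(-980 - 105\right) = 512 \left(-1085\right) = -555520$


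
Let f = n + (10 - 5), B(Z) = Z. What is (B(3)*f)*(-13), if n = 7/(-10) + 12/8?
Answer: -1131/5 ≈ -226.20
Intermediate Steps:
n = 4/5 (n = 7*(-1/10) + 12*(1/8) = -7/10 + 3/2 = 4/5 ≈ 0.80000)
f = 29/5 (f = 4/5 + (10 - 5) = 4/5 + 5 = 29/5 ≈ 5.8000)
(B(3)*f)*(-13) = (3*(29/5))*(-13) = (87/5)*(-13) = -1131/5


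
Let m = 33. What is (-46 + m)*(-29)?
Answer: 377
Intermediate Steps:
(-46 + m)*(-29) = (-46 + 33)*(-29) = -13*(-29) = 377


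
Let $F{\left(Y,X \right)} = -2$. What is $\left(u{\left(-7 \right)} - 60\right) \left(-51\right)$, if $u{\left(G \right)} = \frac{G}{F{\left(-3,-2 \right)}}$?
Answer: $\frac{5763}{2} \approx 2881.5$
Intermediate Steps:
$u{\left(G \right)} = - \frac{G}{2}$ ($u{\left(G \right)} = \frac{G}{-2} = G \left(- \frac{1}{2}\right) = - \frac{G}{2}$)
$\left(u{\left(-7 \right)} - 60\right) \left(-51\right) = \left(\left(- \frac{1}{2}\right) \left(-7\right) - 60\right) \left(-51\right) = \left(\frac{7}{2} - 60\right) \left(-51\right) = \left(- \frac{113}{2}\right) \left(-51\right) = \frac{5763}{2}$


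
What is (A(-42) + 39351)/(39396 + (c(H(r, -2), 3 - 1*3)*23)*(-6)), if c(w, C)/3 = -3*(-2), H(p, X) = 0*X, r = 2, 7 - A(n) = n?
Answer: 4925/4614 ≈ 1.0674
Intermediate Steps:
A(n) = 7 - n
H(p, X) = 0
c(w, C) = 18 (c(w, C) = 3*(-3*(-2)) = 3*6 = 18)
(A(-42) + 39351)/(39396 + (c(H(r, -2), 3 - 1*3)*23)*(-6)) = ((7 - 1*(-42)) + 39351)/(39396 + (18*23)*(-6)) = ((7 + 42) + 39351)/(39396 + 414*(-6)) = (49 + 39351)/(39396 - 2484) = 39400/36912 = 39400*(1/36912) = 4925/4614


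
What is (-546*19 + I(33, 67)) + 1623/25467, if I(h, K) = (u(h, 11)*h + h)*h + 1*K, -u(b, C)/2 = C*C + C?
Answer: -2518804605/8489 ≈ -2.9671e+5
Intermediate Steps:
u(b, C) = -2*C - 2*C**2 (u(b, C) = -2*(C*C + C) = -2*(C**2 + C) = -2*(C + C**2) = -2*C - 2*C**2)
I(h, K) = K - 263*h**2 (I(h, K) = ((-2*11*(1 + 11))*h + h)*h + 1*K = ((-2*11*12)*h + h)*h + K = (-264*h + h)*h + K = (-263*h)*h + K = -263*h**2 + K = K - 263*h**2)
(-546*19 + I(33, 67)) + 1623/25467 = (-546*19 + (67 - 263*33**2)) + 1623/25467 = (-10374 + (67 - 263*1089)) + 1623*(1/25467) = (-10374 + (67 - 286407)) + 541/8489 = (-10374 - 286340) + 541/8489 = -296714 + 541/8489 = -2518804605/8489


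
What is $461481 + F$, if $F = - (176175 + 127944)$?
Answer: $157362$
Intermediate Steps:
$F = -304119$ ($F = \left(-1\right) 304119 = -304119$)
$461481 + F = 461481 - 304119 = 157362$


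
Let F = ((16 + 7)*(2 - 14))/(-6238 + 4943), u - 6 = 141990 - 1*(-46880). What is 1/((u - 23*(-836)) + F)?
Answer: 1295/269494956 ≈ 4.8053e-6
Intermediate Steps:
u = 188876 (u = 6 + (141990 - 1*(-46880)) = 6 + (141990 + 46880) = 6 + 188870 = 188876)
F = 276/1295 (F = (23*(-12))/(-1295) = -1/1295*(-276) = 276/1295 ≈ 0.21313)
1/((u - 23*(-836)) + F) = 1/((188876 - 23*(-836)) + 276/1295) = 1/((188876 + 19228) + 276/1295) = 1/(208104 + 276/1295) = 1/(269494956/1295) = 1295/269494956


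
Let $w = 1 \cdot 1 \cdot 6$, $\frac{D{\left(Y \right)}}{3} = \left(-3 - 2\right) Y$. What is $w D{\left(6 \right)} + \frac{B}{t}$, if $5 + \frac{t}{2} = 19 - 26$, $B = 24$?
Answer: $-541$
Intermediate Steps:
$t = -24$ ($t = -10 + 2 \left(19 - 26\right) = -10 + 2 \left(-7\right) = -10 - 14 = -24$)
$D{\left(Y \right)} = - 15 Y$ ($D{\left(Y \right)} = 3 \left(-3 - 2\right) Y = 3 \left(- 5 Y\right) = - 15 Y$)
$w = 6$ ($w = 1 \cdot 6 = 6$)
$w D{\left(6 \right)} + \frac{B}{t} = 6 \left(\left(-15\right) 6\right) + \frac{24}{-24} = 6 \left(-90\right) + 24 \left(- \frac{1}{24}\right) = -540 - 1 = -541$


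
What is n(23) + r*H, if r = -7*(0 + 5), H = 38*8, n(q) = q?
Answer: -10617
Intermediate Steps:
H = 304
r = -35 (r = -7*5 = -35)
n(23) + r*H = 23 - 35*304 = 23 - 10640 = -10617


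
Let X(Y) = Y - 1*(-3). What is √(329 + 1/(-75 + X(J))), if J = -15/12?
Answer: √28243149/293 ≈ 18.138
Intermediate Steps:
J = -5/4 (J = -15*1/12 = -5/4 ≈ -1.2500)
X(Y) = 3 + Y (X(Y) = Y + 3 = 3 + Y)
√(329 + 1/(-75 + X(J))) = √(329 + 1/(-75 + (3 - 5/4))) = √(329 + 1/(-75 + 7/4)) = √(329 + 1/(-293/4)) = √(329 - 4/293) = √(96393/293) = √28243149/293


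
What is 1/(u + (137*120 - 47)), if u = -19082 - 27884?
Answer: -1/30573 ≈ -3.2709e-5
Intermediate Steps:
u = -46966
1/(u + (137*120 - 47)) = 1/(-46966 + (137*120 - 47)) = 1/(-46966 + (16440 - 47)) = 1/(-46966 + 16393) = 1/(-30573) = -1/30573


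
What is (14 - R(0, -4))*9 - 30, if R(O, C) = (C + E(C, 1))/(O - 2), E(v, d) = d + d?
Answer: 87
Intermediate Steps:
E(v, d) = 2*d
R(O, C) = (2 + C)/(-2 + O) (R(O, C) = (C + 2*1)/(O - 2) = (C + 2)/(-2 + O) = (2 + C)/(-2 + O))
(14 - R(0, -4))*9 - 30 = (14 - (2 - 4)/(-2 + 0))*9 - 30 = (14 - (-2)/(-2))*9 - 30 = (14 - (-1)*(-2)/2)*9 - 30 = (14 - 1*1)*9 - 30 = (14 - 1)*9 - 30 = 13*9 - 30 = 117 - 30 = 87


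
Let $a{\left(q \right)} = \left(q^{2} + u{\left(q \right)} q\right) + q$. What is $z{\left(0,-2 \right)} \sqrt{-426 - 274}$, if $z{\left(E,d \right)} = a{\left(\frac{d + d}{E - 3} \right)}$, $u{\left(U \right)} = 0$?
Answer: $\frac{280 i \sqrt{7}}{9} \approx 82.312 i$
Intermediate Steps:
$a{\left(q \right)} = q + q^{2}$ ($a{\left(q \right)} = \left(q^{2} + 0 q\right) + q = \left(q^{2} + 0\right) + q = q^{2} + q = q + q^{2}$)
$z{\left(E,d \right)} = \frac{2 d \left(1 + \frac{2 d}{-3 + E}\right)}{-3 + E}$ ($z{\left(E,d \right)} = \frac{d + d}{E - 3} \left(1 + \frac{d + d}{E - 3}\right) = \frac{2 d}{-3 + E} \left(1 + \frac{2 d}{-3 + E}\right) = \frac{2 d \left(1 + \frac{2 d}{-3 + E}\right)}{-3 + E}$)
$z{\left(0,-2 \right)} \sqrt{-426 - 274} = 2 \left(-2\right) \frac{1}{\left(-3 + 0\right)^{2}} \left(-3 + 0 + 2 \left(-2\right)\right) \sqrt{-426 - 274} = 2 \left(-2\right) \frac{1}{9} \left(-3 + 0 - 4\right) \sqrt{-426 - 274} = 2 \left(-2\right) \frac{1}{9} \left(-7\right) \sqrt{-700} = \frac{28 \cdot 10 i \sqrt{7}}{9} = \frac{280 i \sqrt{7}}{9}$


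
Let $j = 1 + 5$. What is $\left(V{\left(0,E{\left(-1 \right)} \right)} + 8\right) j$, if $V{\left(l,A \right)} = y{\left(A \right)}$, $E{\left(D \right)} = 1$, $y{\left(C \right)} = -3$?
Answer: $30$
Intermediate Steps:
$j = 6$
$V{\left(l,A \right)} = -3$
$\left(V{\left(0,E{\left(-1 \right)} \right)} + 8\right) j = \left(-3 + 8\right) 6 = 5 \cdot 6 = 30$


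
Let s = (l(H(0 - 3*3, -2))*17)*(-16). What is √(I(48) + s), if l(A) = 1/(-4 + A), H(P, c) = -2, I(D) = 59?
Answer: √939/3 ≈ 10.214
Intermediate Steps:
s = 136/3 (s = (17/(-4 - 2))*(-16) = (17/(-6))*(-16) = -⅙*17*(-16) = -17/6*(-16) = 136/3 ≈ 45.333)
√(I(48) + s) = √(59 + 136/3) = √(313/3) = √939/3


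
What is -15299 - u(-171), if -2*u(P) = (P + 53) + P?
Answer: -30887/2 ≈ -15444.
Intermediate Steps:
u(P) = -53/2 - P (u(P) = -((P + 53) + P)/2 = -((53 + P) + P)/2 = -(53 + 2*P)/2 = -53/2 - P)
-15299 - u(-171) = -15299 - (-53/2 - 1*(-171)) = -15299 - (-53/2 + 171) = -15299 - 1*289/2 = -15299 - 289/2 = -30887/2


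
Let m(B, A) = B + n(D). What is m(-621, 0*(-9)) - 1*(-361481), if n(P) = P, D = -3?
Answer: 360857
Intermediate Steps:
m(B, A) = -3 + B (m(B, A) = B - 3 = -3 + B)
m(-621, 0*(-9)) - 1*(-361481) = (-3 - 621) - 1*(-361481) = -624 + 361481 = 360857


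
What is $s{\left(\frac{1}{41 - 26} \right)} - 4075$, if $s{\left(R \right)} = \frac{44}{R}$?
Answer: $-3415$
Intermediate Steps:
$s{\left(\frac{1}{41 - 26} \right)} - 4075 = \frac{44}{\frac{1}{41 - 26}} - 4075 = \frac{44}{\frac{1}{15}} - 4075 = 44 \frac{1}{\frac{1}{15}} - 4075 = 44 \cdot 15 - 4075 = 660 - 4075 = -3415$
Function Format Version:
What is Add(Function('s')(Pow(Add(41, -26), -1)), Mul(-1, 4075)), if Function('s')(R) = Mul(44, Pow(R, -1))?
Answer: -3415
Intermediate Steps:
Add(Function('s')(Pow(Add(41, -26), -1)), Mul(-1, 4075)) = Add(Mul(44, Pow(Pow(Add(41, -26), -1), -1)), Mul(-1, 4075)) = Add(Mul(44, Pow(Pow(15, -1), -1)), -4075) = Add(Mul(44, Pow(Rational(1, 15), -1)), -4075) = Add(Mul(44, 15), -4075) = Add(660, -4075) = -3415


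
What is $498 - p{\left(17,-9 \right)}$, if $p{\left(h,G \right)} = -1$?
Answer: $499$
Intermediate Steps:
$498 - p{\left(17,-9 \right)} = 498 - -1 = 498 + 1 = 499$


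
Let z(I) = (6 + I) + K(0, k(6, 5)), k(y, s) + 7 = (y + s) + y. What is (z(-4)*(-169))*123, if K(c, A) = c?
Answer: -41574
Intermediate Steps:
k(y, s) = -7 + s + 2*y (k(y, s) = -7 + ((y + s) + y) = -7 + ((s + y) + y) = -7 + (s + 2*y) = -7 + s + 2*y)
z(I) = 6 + I (z(I) = (6 + I) + 0 = 6 + I)
(z(-4)*(-169))*123 = ((6 - 4)*(-169))*123 = (2*(-169))*123 = -338*123 = -41574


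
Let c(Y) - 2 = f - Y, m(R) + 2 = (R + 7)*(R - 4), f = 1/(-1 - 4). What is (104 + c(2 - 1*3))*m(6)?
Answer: 12816/5 ≈ 2563.2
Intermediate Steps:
f = -1/5 (f = 1/(-5) = -1/5 ≈ -0.20000)
m(R) = -2 + (-4 + R)*(7 + R) (m(R) = -2 + (R + 7)*(R - 4) = -2 + (7 + R)*(-4 + R) = -2 + (-4 + R)*(7 + R))
c(Y) = 9/5 - Y (c(Y) = 2 + (-1/5 - Y) = 9/5 - Y)
(104 + c(2 - 1*3))*m(6) = (104 + (9/5 - (2 - 1*3)))*(-30 + 6**2 + 3*6) = (104 + (9/5 - (2 - 3)))*(-30 + 36 + 18) = (104 + (9/5 - 1*(-1)))*24 = (104 + (9/5 + 1))*24 = (104 + 14/5)*24 = (534/5)*24 = 12816/5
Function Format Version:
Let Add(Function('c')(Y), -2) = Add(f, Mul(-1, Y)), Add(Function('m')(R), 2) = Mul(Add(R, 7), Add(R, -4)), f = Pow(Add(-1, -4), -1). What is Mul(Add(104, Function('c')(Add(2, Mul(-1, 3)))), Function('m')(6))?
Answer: Rational(12816, 5) ≈ 2563.2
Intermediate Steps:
f = Rational(-1, 5) (f = Pow(-5, -1) = Rational(-1, 5) ≈ -0.20000)
Function('m')(R) = Add(-2, Mul(Add(-4, R), Add(7, R))) (Function('m')(R) = Add(-2, Mul(Add(R, 7), Add(R, -4))) = Add(-2, Mul(Add(7, R), Add(-4, R))) = Add(-2, Mul(Add(-4, R), Add(7, R))))
Function('c')(Y) = Add(Rational(9, 5), Mul(-1, Y)) (Function('c')(Y) = Add(2, Add(Rational(-1, 5), Mul(-1, Y))) = Add(Rational(9, 5), Mul(-1, Y)))
Mul(Add(104, Function('c')(Add(2, Mul(-1, 3)))), Function('m')(6)) = Mul(Add(104, Add(Rational(9, 5), Mul(-1, Add(2, Mul(-1, 3))))), Add(-30, Pow(6, 2), Mul(3, 6))) = Mul(Add(104, Add(Rational(9, 5), Mul(-1, Add(2, -3)))), Add(-30, 36, 18)) = Mul(Add(104, Add(Rational(9, 5), Mul(-1, -1))), 24) = Mul(Add(104, Add(Rational(9, 5), 1)), 24) = Mul(Add(104, Rational(14, 5)), 24) = Mul(Rational(534, 5), 24) = Rational(12816, 5)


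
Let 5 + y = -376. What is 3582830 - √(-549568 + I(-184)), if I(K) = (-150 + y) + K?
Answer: 3582830 - I*√550283 ≈ 3.5828e+6 - 741.81*I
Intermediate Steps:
y = -381 (y = -5 - 376 = -381)
I(K) = -531 + K (I(K) = (-150 - 381) + K = -531 + K)
3582830 - √(-549568 + I(-184)) = 3582830 - √(-549568 + (-531 - 184)) = 3582830 - √(-549568 - 715) = 3582830 - √(-550283) = 3582830 - I*√550283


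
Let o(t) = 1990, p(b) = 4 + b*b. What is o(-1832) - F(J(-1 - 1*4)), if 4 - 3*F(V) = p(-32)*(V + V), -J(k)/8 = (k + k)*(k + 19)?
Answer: 769562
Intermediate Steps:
p(b) = 4 + b**2
J(k) = -16*k*(19 + k) (J(k) = -8*(k + k)*(k + 19) = -8*2*k*(19 + k) = -16*k*(19 + k))
F(V) = 4/3 - 2056*V/3 (F(V) = 4/3 - (4 + (-32)**2)*(V + V)/3 = 4/3 - (4 + 1024)*2*V/3 = 4/3 - 1028*2*V/3 = 4/3 - 2056*V/3)
o(-1832) - F(J(-1 - 1*4)) = 1990 - (4/3 - (-32896)*(-1 - 1*4)*(19 + (-1 - 1*4))/3) = 1990 - (4/3 - (-32896)*(-1 - 4)*(19 + (-1 - 4))/3) = 1990 - (4/3 - (-32896)*(-5)*(19 - 5)/3) = 1990 - (4/3 - (-32896)*(-5)*14/3) = 1990 - (4/3 - 2056/3*1120) = 1990 - (4/3 - 2302720/3) = 1990 - 1*(-767572) = 1990 + 767572 = 769562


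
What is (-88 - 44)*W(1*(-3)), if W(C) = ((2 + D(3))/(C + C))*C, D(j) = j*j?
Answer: -726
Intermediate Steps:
D(j) = j**2
W(C) = 11/2 (W(C) = ((2 + 3**2)/(C + C))*C = ((2 + 9)/((2*C)))*C = (11*(1/(2*C)))*C = (11/(2*C))*C = 11/2)
(-88 - 44)*W(1*(-3)) = (-88 - 44)*(11/2) = -132*11/2 = -726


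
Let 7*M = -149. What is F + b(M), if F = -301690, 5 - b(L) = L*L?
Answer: -14804766/49 ≈ -3.0214e+5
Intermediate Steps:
M = -149/7 (M = (1/7)*(-149) = -149/7 ≈ -21.286)
b(L) = 5 - L**2 (b(L) = 5 - L*L = 5 - L**2)
F + b(M) = -301690 + (5 - (-149/7)**2) = -301690 + (5 - 1*22201/49) = -301690 + (5 - 22201/49) = -301690 - 21956/49 = -14804766/49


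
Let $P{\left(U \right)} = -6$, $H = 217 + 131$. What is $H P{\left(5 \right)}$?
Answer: $-2088$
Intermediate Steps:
$H = 348$
$H P{\left(5 \right)} = 348 \left(-6\right) = -2088$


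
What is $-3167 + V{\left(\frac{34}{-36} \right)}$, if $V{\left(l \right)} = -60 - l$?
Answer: $- \frac{58069}{18} \approx -3226.1$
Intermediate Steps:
$-3167 + V{\left(\frac{34}{-36} \right)} = -3167 - \left(60 + \frac{34}{-36}\right) = -3167 - \left(60 + 34 \left(- \frac{1}{36}\right)\right) = -3167 - \frac{1063}{18} = - \frac{58069}{18}$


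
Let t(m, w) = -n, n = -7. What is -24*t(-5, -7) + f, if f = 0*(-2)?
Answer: -168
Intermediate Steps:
t(m, w) = 7 (t(m, w) = -1*(-7) = 7)
f = 0
-24*t(-5, -7) + f = -24*7 + 0 = -168 + 0 = -168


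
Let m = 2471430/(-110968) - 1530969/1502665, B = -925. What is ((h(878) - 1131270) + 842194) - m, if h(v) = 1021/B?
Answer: -342954900875354529/1186474230700 ≈ -2.8905e+5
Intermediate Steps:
m = -149369997267/6413374220 (m = 2471430*(-1/110968) - 1530969*1/1502665 = -95055/4268 - 1530969/1502665 = -149369997267/6413374220 ≈ -23.290)
h(v) = -1021/925 (h(v) = 1021/(-925) = 1021*(-1/925) = -1021/925)
((h(878) - 1131270) + 842194) - m = ((-1021/925 - 1131270) + 842194) - 1*(-149369997267/6413374220) = (-1046425771/925 + 842194) + 149369997267/6413374220 = -267396321/925 + 149369997267/6413374220 = -342954900875354529/1186474230700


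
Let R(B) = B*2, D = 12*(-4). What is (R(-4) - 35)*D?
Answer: 2064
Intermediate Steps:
D = -48
R(B) = 2*B
(R(-4) - 35)*D = (2*(-4) - 35)*(-48) = (-8 - 35)*(-48) = -43*(-48) = 2064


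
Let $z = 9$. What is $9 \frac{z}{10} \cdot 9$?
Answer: $\frac{729}{10} \approx 72.9$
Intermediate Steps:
$9 \frac{z}{10} \cdot 9 = 9 \cdot \frac{9}{10} \cdot 9 = \frac{81}{10} \cdot 9 = \frac{729}{10}$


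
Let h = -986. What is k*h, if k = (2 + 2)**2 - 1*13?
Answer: -2958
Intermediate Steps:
k = 3 (k = 4**2 - 13 = 16 - 13 = 3)
k*h = 3*(-986) = -2958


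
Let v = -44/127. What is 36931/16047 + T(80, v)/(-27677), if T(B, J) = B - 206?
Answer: 1024161209/444132819 ≈ 2.3060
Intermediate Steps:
v = -44/127 (v = -44*1/127 = -44/127 ≈ -0.34646)
T(B, J) = -206 + B
36931/16047 + T(80, v)/(-27677) = 36931/16047 + (-206 + 80)/(-27677) = 36931*(1/16047) - 126*(-1/27677) = 36931/16047 + 126/27677 = 1024161209/444132819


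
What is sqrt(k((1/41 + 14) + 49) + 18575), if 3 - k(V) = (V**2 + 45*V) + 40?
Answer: sqrt(19717842)/41 ≈ 108.30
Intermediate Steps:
k(V) = -37 - V**2 - 45*V (k(V) = 3 - ((V**2 + 45*V) + 40) = 3 - (40 + V**2 + 45*V) = 3 + (-40 - V**2 - 45*V) = -37 - V**2 - 45*V)
sqrt(k((1/41 + 14) + 49) + 18575) = sqrt((-37 - ((1/41 + 14) + 49)**2 - 45*((1/41 + 14) + 49)) + 18575) = sqrt((-37 - (575/41 + 49)**2 - 45*(575/41 + 49)) + 18575) = sqrt((-37 - (2584/41)**2 - 45*2584/41) + 18575) = sqrt((-37 - 1*6677056/1681 - 116280/41) + 18575) = sqrt((-37 - 6677056/1681 - 116280/41) + 18575) = sqrt(-11506733/1681 + 18575) = sqrt(19717842/1681) = sqrt(19717842)/41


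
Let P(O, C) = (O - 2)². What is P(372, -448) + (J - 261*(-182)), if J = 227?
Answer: 184629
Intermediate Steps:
P(O, C) = (-2 + O)²
P(372, -448) + (J - 261*(-182)) = (-2 + 372)² + (227 - 261*(-182)) = 370² + (227 + 47502) = 136900 + 47729 = 184629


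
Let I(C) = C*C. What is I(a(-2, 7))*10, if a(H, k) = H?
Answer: 40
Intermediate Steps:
I(C) = C²
I(a(-2, 7))*10 = (-2)²*10 = 4*10 = 40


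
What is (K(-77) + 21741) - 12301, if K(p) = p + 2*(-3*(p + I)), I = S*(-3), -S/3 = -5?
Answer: 10095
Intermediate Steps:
S = 15 (S = -3*(-5) = 15)
I = -45 (I = 15*(-3) = -45)
K(p) = 270 - 5*p (K(p) = p + 2*(-3*(p - 45)) = p + 2*(-3*(-45 + p)) = p + 2*(135 - 3*p) = p + (270 - 6*p) = 270 - 5*p)
(K(-77) + 21741) - 12301 = ((270 - 5*(-77)) + 21741) - 12301 = ((270 + 385) + 21741) - 12301 = (655 + 21741) - 12301 = 22396 - 12301 = 10095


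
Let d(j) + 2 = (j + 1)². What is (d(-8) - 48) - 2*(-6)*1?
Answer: 11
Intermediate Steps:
d(j) = -2 + (1 + j)² (d(j) = -2 + (j + 1)² = -2 + (1 + j)²)
(d(-8) - 48) - 2*(-6)*1 = ((-2 + (1 - 8)²) - 48) - 2*(-6)*1 = ((-2 + (-7)²) - 48) + 12*1 = ((-2 + 49) - 48) + 12 = (47 - 48) + 12 = -1 + 12 = 11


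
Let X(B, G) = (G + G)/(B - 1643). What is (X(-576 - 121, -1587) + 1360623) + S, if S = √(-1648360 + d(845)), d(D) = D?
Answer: 530643499/390 + I*√1647515 ≈ 1.3606e+6 + 1283.6*I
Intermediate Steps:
S = I*√1647515 (S = √(-1648360 + 845) = √(-1647515) = I*√1647515 ≈ 1283.6*I)
X(B, G) = 2*G/(-1643 + B) (X(B, G) = (2*G)/(-1643 + B) = 2*G/(-1643 + B))
(X(-576 - 121, -1587) + 1360623) + S = (2*(-1587)/(-1643 + (-576 - 121)) + 1360623) + I*√1647515 = (2*(-1587)/(-1643 - 697) + 1360623) + I*√1647515 = (2*(-1587)/(-2340) + 1360623) + I*√1647515 = (2*(-1587)*(-1/2340) + 1360623) + I*√1647515 = (529/390 + 1360623) + I*√1647515 = 530643499/390 + I*√1647515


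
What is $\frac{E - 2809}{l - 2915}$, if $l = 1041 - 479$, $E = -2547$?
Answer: $\frac{412}{181} \approx 2.2762$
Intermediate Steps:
$l = 562$
$\frac{E - 2809}{l - 2915} = \frac{-2547 - 2809}{562 - 2915} = - \frac{5356}{-2353} = \left(-5356\right) \left(- \frac{1}{2353}\right) = \frac{412}{181}$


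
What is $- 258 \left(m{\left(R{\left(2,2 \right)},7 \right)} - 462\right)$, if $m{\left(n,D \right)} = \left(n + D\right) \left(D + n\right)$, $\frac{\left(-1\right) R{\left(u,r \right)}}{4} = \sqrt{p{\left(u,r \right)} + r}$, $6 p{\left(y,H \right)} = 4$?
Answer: $95546 + 9632 \sqrt{6} \approx 1.1914 \cdot 10^{5}$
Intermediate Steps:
$p{\left(y,H \right)} = \frac{2}{3}$ ($p{\left(y,H \right)} = \frac{1}{6} \cdot 4 = \frac{2}{3}$)
$R{\left(u,r \right)} = - 4 \sqrt{\frac{2}{3} + r}$
$m{\left(n,D \right)} = \left(D + n\right)^{2}$ ($m{\left(n,D \right)} = \left(D + n\right) \left(D + n\right) = \left(D + n\right)^{2}$)
$- 258 \left(m{\left(R{\left(2,2 \right)},7 \right)} - 462\right) = - 258 \left(\left(7 - \frac{4 \sqrt{6 + 9 \cdot 2}}{3}\right)^{2} - 462\right) = - 258 \left(\left(7 - \frac{4 \sqrt{6 + 18}}{3}\right)^{2} - 462\right) = - 258 \left(\left(7 - \frac{4 \sqrt{24}}{3}\right)^{2} - 462\right) = - 258 \left(\left(7 - \frac{4 \cdot 2 \sqrt{6}}{3}\right)^{2} - 462\right) = - 258 \left(\left(7 - \frac{8 \sqrt{6}}{3}\right)^{2} - 462\right) = - 258 \left(-462 + \left(7 - \frac{8 \sqrt{6}}{3}\right)^{2}\right) = 119196 - 258 \left(7 - \frac{8 \sqrt{6}}{3}\right)^{2}$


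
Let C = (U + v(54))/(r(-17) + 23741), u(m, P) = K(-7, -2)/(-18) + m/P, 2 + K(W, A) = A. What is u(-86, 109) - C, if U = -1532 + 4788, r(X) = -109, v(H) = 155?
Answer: -16485583/23182992 ≈ -0.71111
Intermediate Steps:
K(W, A) = -2 + A
U = 3256
u(m, P) = 2/9 + m/P (u(m, P) = (-2 - 2)/(-18) + m/P = -4*(-1/18) + m/P = 2/9 + m/P)
C = 3411/23632 (C = (3256 + 155)/(-109 + 23741) = 3411/23632 ≈ 0.14434)
u(-86, 109) - C = (2/9 - 86/109) - 1*3411/23632 = (2/9 - 86*1/109) - 3411/23632 = (2/9 - 86/109) - 3411/23632 = -556/981 - 3411/23632 = -16485583/23182992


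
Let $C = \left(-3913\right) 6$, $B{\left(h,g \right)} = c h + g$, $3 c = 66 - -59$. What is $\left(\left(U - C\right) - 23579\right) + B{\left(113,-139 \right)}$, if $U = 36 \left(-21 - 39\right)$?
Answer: $\frac{6925}{3} \approx 2308.3$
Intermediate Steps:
$c = \frac{125}{3}$ ($c = \frac{66 - -59}{3} = \frac{66 + 59}{3} = \frac{1}{3} \cdot 125 = \frac{125}{3} \approx 41.667$)
$B{\left(h,g \right)} = g + \frac{125 h}{3}$ ($B{\left(h,g \right)} = \frac{125 h}{3} + g = g + \frac{125 h}{3}$)
$C = -23478$
$U = -2160$ ($U = 36 \left(-60\right) = -2160$)
$\left(\left(U - C\right) - 23579\right) + B{\left(113,-139 \right)} = \left(\left(-2160 - -23478\right) - 23579\right) + \left(-139 + \frac{125}{3} \cdot 113\right) = \left(\left(-2160 + 23478\right) - 23579\right) + \left(-139 + \frac{14125}{3}\right) = \left(21318 - 23579\right) + \frac{13708}{3} = -2261 + \frac{13708}{3} = \frac{6925}{3}$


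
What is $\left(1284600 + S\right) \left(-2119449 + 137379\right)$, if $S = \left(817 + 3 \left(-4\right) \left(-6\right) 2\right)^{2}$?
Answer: $-4376650390470$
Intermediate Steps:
$S = 923521$ ($S = \left(817 + \left(-12\right) \left(-6\right) 2\right)^{2} = \left(817 + 72 \cdot 2\right)^{2} = \left(817 + 144\right)^{2} = 961^{2} = 923521$)
$\left(1284600 + S\right) \left(-2119449 + 137379\right) = \left(1284600 + 923521\right) \left(-2119449 + 137379\right) = 2208121 \left(-1982070\right) = -4376650390470$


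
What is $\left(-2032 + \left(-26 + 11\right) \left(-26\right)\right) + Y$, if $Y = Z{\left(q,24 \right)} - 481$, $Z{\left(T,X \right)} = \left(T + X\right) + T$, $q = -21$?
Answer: $-2141$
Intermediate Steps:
$Z{\left(T,X \right)} = X + 2 T$
$Y = -499$ ($Y = \left(24 + 2 \left(-21\right)\right) - 481 = \left(24 - 42\right) - 481 = -18 - 481 = -499$)
$\left(-2032 + \left(-26 + 11\right) \left(-26\right)\right) + Y = \left(-2032 + \left(-26 + 11\right) \left(-26\right)\right) - 499 = \left(-2032 - -390\right) - 499 = \left(-2032 + 390\right) - 499 = -1642 - 499 = -2141$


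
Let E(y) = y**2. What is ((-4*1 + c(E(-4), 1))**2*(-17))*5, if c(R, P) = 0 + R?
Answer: -12240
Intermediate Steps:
c(R, P) = R
((-4*1 + c(E(-4), 1))**2*(-17))*5 = ((-4*1 + (-4)**2)**2*(-17))*5 = ((-4 + 16)**2*(-17))*5 = (12**2*(-17))*5 = (144*(-17))*5 = -2448*5 = -12240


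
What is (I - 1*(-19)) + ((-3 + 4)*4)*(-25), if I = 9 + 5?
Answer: -67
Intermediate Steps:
I = 14
(I - 1*(-19)) + ((-3 + 4)*4)*(-25) = (14 - 1*(-19)) + ((-3 + 4)*4)*(-25) = (14 + 19) + (1*4)*(-25) = 33 + 4*(-25) = 33 - 100 = -67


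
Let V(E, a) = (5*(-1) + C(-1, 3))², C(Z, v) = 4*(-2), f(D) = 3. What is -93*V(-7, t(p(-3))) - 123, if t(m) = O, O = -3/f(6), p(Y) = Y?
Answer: -15840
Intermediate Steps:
C(Z, v) = -8
O = -1 (O = -3/3 = -3*⅓ = -1)
t(m) = -1
V(E, a) = 169 (V(E, a) = (5*(-1) - 8)² = (-5 - 8)² = (-13)² = 169)
-93*V(-7, t(p(-3))) - 123 = -93*169 - 123 = -15717 - 123 = -15840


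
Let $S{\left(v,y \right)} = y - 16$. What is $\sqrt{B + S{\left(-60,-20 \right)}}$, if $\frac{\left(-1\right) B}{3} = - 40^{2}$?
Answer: $2 \sqrt{1191} \approx 69.022$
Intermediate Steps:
$S{\left(v,y \right)} = -16 + y$ ($S{\left(v,y \right)} = y - 16 = -16 + y$)
$B = 4800$ ($B = - 3 \left(- 40^{2}\right) = - 3 \left(\left(-1\right) 1600\right) = \left(-3\right) \left(-1600\right) = 4800$)
$\sqrt{B + S{\left(-60,-20 \right)}} = \sqrt{4800 - 36} = \sqrt{4764} = 2 \sqrt{1191}$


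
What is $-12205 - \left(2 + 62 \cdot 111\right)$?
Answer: $-19089$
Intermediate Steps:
$-12205 - \left(2 + 62 \cdot 111\right) = -12205 - \left(2 + 6882\right) = -12205 - 6884 = -19089$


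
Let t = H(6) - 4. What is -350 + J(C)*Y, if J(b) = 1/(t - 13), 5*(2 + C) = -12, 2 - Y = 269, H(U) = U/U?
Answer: -5333/16 ≈ -333.31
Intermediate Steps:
H(U) = 1
Y = -267 (Y = 2 - 1*269 = 2 - 269 = -267)
C = -22/5 (C = -2 + (⅕)*(-12) = -2 - 12/5 = -22/5 ≈ -4.4000)
t = -3 (t = 1 - 4 = -3)
J(b) = -1/16 (J(b) = 1/(-3 - 13) = 1/(-16) = -1/16)
-350 + J(C)*Y = -350 - 1/16*(-267) = -350 + 267/16 = -5333/16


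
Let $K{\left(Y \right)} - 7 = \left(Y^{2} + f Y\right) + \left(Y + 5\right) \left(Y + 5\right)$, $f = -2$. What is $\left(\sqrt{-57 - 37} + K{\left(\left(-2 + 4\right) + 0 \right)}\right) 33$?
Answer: $1848 + 33 i \sqrt{94} \approx 1848.0 + 319.95 i$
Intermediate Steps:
$K{\left(Y \right)} = 7 + Y^{2} + \left(5 + Y\right)^{2} - 2 Y$ ($K{\left(Y \right)} = 7 + \left(\left(Y^{2} - 2 Y\right) + \left(Y + 5\right) \left(Y + 5\right)\right) = 7 + \left(\left(Y^{2} - 2 Y\right) + \left(5 + Y\right) \left(5 + Y\right)\right) = 7 + \left(\left(Y^{2} - 2 Y\right) + \left(5 + Y\right)^{2}\right) = 7 + \left(Y^{2} + \left(5 + Y\right)^{2} - 2 Y\right) = 7 + Y^{2} + \left(5 + Y\right)^{2} - 2 Y$)
$\left(\sqrt{-57 - 37} + K{\left(\left(-2 + 4\right) + 0 \right)}\right) 33 = \left(\sqrt{-57 - 37} + \left(32 + 2 \left(\left(-2 + 4\right) + 0\right)^{2} + 8 \left(\left(-2 + 4\right) + 0\right)\right)\right) 33 = \left(\sqrt{-94} + \left(32 + 2 \left(2 + 0\right)^{2} + 8 \left(2 + 0\right)\right)\right) 33 = \left(i \sqrt{94} + \left(32 + 2 \cdot 2^{2} + 8 \cdot 2\right)\right) 33 = \left(i \sqrt{94} + \left(32 + 2 \cdot 4 + 16\right)\right) 33 = \left(i \sqrt{94} + \left(32 + 8 + 16\right)\right) 33 = \left(i \sqrt{94} + 56\right) 33 = \left(56 + i \sqrt{94}\right) 33 = 1848 + 33 i \sqrt{94}$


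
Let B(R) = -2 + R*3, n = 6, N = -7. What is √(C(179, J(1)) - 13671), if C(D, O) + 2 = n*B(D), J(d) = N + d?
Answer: I*√10463 ≈ 102.29*I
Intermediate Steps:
J(d) = -7 + d
B(R) = -2 + 3*R
C(D, O) = -14 + 18*D (C(D, O) = -2 + 6*(-2 + 3*D) = -2 + (-12 + 18*D) = -14 + 18*D)
√(C(179, J(1)) - 13671) = √((-14 + 18*179) - 13671) = √((-14 + 3222) - 13671) = √(3208 - 13671) = √(-10463) = I*√10463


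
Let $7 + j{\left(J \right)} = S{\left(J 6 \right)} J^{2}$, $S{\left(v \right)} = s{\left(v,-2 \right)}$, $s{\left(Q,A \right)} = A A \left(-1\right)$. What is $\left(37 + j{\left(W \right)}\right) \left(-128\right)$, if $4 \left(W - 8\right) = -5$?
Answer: $19488$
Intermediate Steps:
$W = \frac{27}{4}$ ($W = 8 + \frac{1}{4} \left(-5\right) = 8 - \frac{5}{4} = \frac{27}{4} \approx 6.75$)
$s{\left(Q,A \right)} = - A^{2}$ ($s{\left(Q,A \right)} = A^{2} \left(-1\right) = - A^{2}$)
$S{\left(v \right)} = -4$ ($S{\left(v \right)} = - \left(-2\right)^{2} = \left(-1\right) 4 = -4$)
$j{\left(J \right)} = -7 - 4 J^{2}$
$\left(37 + j{\left(W \right)}\right) \left(-128\right) = \left(37 - \left(7 + 4 \left(\frac{27}{4}\right)^{2}\right)\right) \left(-128\right) = \left(37 - \frac{757}{4}\right) \left(-128\right) = \left(- \frac{609}{4}\right) \left(-128\right) = 19488$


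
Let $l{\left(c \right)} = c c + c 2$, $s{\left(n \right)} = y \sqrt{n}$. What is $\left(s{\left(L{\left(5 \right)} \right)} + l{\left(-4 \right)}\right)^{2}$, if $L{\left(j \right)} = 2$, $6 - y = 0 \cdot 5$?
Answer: $136 + 96 \sqrt{2} \approx 271.76$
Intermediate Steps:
$y = 6$ ($y = 6 - 0 \cdot 5 = 6 - 0 = 6 + 0 = 6$)
$s{\left(n \right)} = 6 \sqrt{n}$
$l{\left(c \right)} = c^{2} + 2 c$
$\left(s{\left(L{\left(5 \right)} \right)} + l{\left(-4 \right)}\right)^{2} = \left(6 \sqrt{2} - 4 \left(2 - 4\right)\right)^{2} = \left(6 \sqrt{2} - -8\right)^{2} = \left(6 \sqrt{2} + 8\right)^{2} = \left(8 + 6 \sqrt{2}\right)^{2}$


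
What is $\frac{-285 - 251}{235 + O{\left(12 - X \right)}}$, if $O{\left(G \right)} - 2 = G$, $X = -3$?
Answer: $- \frac{134}{63} \approx -2.127$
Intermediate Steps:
$O{\left(G \right)} = 2 + G$
$\frac{-285 - 251}{235 + O{\left(12 - X \right)}} = \frac{-285 - 251}{235 + \left(2 + \left(12 - -3\right)\right)} = - \frac{536}{235 + \left(2 + \left(12 + 3\right)\right)} = - \frac{536}{235 + \left(2 + 15\right)} = - \frac{536}{235 + 17} = - \frac{536}{252} = \left(-536\right) \frac{1}{252} = - \frac{134}{63}$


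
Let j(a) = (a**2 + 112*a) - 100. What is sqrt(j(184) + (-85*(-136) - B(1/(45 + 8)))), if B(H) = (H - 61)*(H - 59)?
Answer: 2*sqrt(43769321)/53 ≈ 249.65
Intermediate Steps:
j(a) = -100 + a**2 + 112*a
B(H) = (-61 + H)*(-59 + H)
sqrt(j(184) + (-85*(-136) - B(1/(45 + 8)))) = sqrt((-100 + 184**2 + 112*184) + (-85*(-136) - (3599 + (1/(45 + 8))**2 - 120/(45 + 8)))) = sqrt((-100 + 33856 + 20608) + (11560 - (3599 + (1/53)**2 - 120/53))) = sqrt(54364 + (11560 - (3599 + (1/53)**2 - 120*1/53))) = sqrt(54364 + (11560 - (3599 + 1/2809 - 120/53))) = sqrt(54364 + (11560 - 1*10103232/2809)) = sqrt(54364 + (11560 - 10103232/2809)) = sqrt(54364 + 22368808/2809) = sqrt(175077284/2809) = 2*sqrt(43769321)/53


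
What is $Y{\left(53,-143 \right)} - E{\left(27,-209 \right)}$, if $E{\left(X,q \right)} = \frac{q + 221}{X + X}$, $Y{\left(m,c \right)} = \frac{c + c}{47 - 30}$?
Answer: $- \frac{2608}{153} \approx -17.046$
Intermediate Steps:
$Y{\left(m,c \right)} = \frac{2 c}{17}$
$E{\left(X,q \right)} = \frac{221 + q}{2 X}$
$Y{\left(53,-143 \right)} - E{\left(27,-209 \right)} = \frac{2}{17} \left(-143\right) - \frac{221 - 209}{2 \cdot 27} = - \frac{286}{17} - \frac{1}{2} \cdot \frac{1}{27} \cdot 12 = - \frac{286}{17} - \frac{2}{9} = - \frac{2608}{153}$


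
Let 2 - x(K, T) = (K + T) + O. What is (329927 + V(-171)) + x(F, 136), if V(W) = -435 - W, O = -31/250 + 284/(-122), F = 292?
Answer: 5020901641/15250 ≈ 3.2924e+5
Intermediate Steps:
O = -37391/15250 (O = -31*1/250 + 284*(-1/122) = -31/250 - 142/61 = -37391/15250 ≈ -2.4519)
x(K, T) = 67891/15250 - K - T (x(K, T) = 2 - ((K + T) - 37391/15250) = 2 - (-37391/15250 + K + T) = 2 + (37391/15250 - K - T) = 67891/15250 - K - T)
(329927 + V(-171)) + x(F, 136) = (329927 + (-435 - 1*(-171))) + (67891/15250 - 1*292 - 1*136) = (329927 + (-435 + 171)) + (67891/15250 - 292 - 136) = (329927 - 264) - 6459109/15250 = 329663 - 6459109/15250 = 5020901641/15250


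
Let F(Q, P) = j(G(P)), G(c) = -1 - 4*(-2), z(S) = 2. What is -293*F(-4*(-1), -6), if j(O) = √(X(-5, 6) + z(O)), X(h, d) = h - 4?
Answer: -293*I*√7 ≈ -775.21*I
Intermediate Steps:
X(h, d) = -4 + h
G(c) = 7 (G(c) = -1 + 8 = 7)
j(O) = I*√7 (j(O) = √((-4 - 5) + 2) = √(-9 + 2) = √(-7) = I*√7)
F(Q, P) = I*√7
-293*F(-4*(-1), -6) = -293*I*√7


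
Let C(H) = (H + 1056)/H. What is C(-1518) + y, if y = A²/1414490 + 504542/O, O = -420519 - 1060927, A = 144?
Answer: -259856041668/12049070677105 ≈ -0.021566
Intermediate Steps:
O = -1481446
C(H) = (1056 + H)/H
y = -170737587331/523872638135 (y = 144²/1414490 + 504542/(-1481446) = 20736*(1/1414490) + 504542*(-1/1481446) = 10368/707245 - 252271/740723 = -170737587331/523872638135 ≈ -0.32591)
C(-1518) + y = (1056 - 1518)/(-1518) - 170737587331/523872638135 = -1/1518*(-462) - 170737587331/523872638135 = 7/23 - 170737587331/523872638135 = -259856041668/12049070677105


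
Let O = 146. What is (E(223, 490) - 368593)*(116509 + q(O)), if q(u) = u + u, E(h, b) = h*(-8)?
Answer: -43260403977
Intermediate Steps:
E(h, b) = -8*h
q(u) = 2*u
(E(223, 490) - 368593)*(116509 + q(O)) = (-8*223 - 368593)*(116509 + 2*146) = (-1784 - 368593)*(116509 + 292) = -370377*116801 = -43260403977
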